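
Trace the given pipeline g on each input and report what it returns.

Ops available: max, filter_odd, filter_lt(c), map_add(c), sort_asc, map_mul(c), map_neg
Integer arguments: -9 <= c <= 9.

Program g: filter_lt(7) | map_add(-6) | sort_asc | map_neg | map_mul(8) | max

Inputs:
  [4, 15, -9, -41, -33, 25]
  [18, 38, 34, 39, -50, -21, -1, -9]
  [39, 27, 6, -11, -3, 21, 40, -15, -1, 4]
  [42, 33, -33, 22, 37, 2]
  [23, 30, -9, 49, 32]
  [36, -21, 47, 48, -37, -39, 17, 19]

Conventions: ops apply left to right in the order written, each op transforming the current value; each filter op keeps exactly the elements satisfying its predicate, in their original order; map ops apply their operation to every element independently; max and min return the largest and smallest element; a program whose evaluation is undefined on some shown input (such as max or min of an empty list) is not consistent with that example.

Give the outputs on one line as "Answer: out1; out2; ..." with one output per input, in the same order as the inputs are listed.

376; 448; 168; 312; 120; 360

Execution, op by op:
  [4, 15, -9, -41, -33, 25] -> [4, -9, -41, -33] -> [-2, -15, -47, -39] -> [-47, -39, -15, -2] -> [47, 39, 15, 2] -> [376, 312, 120, 16] -> 376
  [18, 38, 34, 39, -50, -21, -1, -9] -> [-50, -21, -1, -9] -> [-56, -27, -7, -15] -> [-56, -27, -15, -7] -> [56, 27, 15, 7] -> [448, 216, 120, 56] -> 448
  [39, 27, 6, -11, -3, 21, 40, -15, -1, 4] -> [6, -11, -3, -15, -1, 4] -> [0, -17, -9, -21, -7, -2] -> [-21, -17, -9, -7, -2, 0] -> [21, 17, 9, 7, 2, 0] -> [168, 136, 72, 56, 16, 0] -> 168
  [42, 33, -33, 22, 37, 2] -> [-33, 2] -> [-39, -4] -> [-39, -4] -> [39, 4] -> [312, 32] -> 312
  [23, 30, -9, 49, 32] -> [-9] -> [-15] -> [-15] -> [15] -> [120] -> 120
  [36, -21, 47, 48, -37, -39, 17, 19] -> [-21, -37, -39] -> [-27, -43, -45] -> [-45, -43, -27] -> [45, 43, 27] -> [360, 344, 216] -> 360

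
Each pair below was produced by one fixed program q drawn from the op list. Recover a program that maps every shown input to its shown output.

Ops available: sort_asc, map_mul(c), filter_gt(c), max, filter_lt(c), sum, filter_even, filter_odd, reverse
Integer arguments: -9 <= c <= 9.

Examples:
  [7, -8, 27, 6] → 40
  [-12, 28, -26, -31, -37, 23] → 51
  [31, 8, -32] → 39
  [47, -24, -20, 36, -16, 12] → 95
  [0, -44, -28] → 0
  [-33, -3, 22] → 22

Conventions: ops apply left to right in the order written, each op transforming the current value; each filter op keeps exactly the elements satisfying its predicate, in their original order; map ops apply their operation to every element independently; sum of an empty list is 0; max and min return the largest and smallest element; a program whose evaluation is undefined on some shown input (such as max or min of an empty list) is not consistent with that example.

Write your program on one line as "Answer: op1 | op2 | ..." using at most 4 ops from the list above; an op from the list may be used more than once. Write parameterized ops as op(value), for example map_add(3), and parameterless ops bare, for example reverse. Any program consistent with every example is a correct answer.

reverse | filter_gt(5) | reverse | sum

Check, running the answer program on each example:
  [7, -8, 27, 6] -> [6, 27, -8, 7] -> [6, 27, 7] -> [7, 27, 6] -> 40
  [-12, 28, -26, -31, -37, 23] -> [23, -37, -31, -26, 28, -12] -> [23, 28] -> [28, 23] -> 51
  [31, 8, -32] -> [-32, 8, 31] -> [8, 31] -> [31, 8] -> 39
  [47, -24, -20, 36, -16, 12] -> [12, -16, 36, -20, -24, 47] -> [12, 36, 47] -> [47, 36, 12] -> 95
  [0, -44, -28] -> [-28, -44, 0] -> [] -> [] -> 0
  [-33, -3, 22] -> [22, -3, -33] -> [22] -> [22] -> 22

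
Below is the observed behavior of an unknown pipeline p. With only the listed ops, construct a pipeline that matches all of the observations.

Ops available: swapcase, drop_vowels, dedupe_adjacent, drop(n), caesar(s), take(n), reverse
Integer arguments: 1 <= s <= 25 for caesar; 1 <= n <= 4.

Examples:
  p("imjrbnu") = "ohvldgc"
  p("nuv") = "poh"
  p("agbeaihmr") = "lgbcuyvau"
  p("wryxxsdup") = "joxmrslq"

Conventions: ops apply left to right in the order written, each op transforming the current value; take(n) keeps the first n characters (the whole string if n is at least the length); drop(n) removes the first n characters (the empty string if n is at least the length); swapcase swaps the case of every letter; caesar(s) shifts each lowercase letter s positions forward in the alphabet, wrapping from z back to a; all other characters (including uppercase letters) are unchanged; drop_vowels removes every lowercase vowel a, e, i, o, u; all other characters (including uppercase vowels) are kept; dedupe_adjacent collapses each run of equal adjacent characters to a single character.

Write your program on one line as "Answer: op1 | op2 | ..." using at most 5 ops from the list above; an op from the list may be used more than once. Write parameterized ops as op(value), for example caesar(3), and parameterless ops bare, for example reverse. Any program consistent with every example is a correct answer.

reverse | caesar(25) | dedupe_adjacent | caesar(15) | caesar(6)

Check, running the answer program on each example:
  "imjrbnu" -> "unbrjmi" -> "tmaqilh" -> "tmaqilh" -> "ibpfxaw" -> "ohvldgc"
  "nuv" -> "vun" -> "utm" -> "utm" -> "jib" -> "poh"
  "agbeaihmr" -> "rmhiaebga" -> "qlghzdafz" -> "qlghzdafz" -> "favwospuo" -> "lgbcuyvau"
  "wryxxsdup" -> "pudsxxyrw" -> "otcrwwxqv" -> "otcrwxqv" -> "dirglmfk" -> "joxmrslq"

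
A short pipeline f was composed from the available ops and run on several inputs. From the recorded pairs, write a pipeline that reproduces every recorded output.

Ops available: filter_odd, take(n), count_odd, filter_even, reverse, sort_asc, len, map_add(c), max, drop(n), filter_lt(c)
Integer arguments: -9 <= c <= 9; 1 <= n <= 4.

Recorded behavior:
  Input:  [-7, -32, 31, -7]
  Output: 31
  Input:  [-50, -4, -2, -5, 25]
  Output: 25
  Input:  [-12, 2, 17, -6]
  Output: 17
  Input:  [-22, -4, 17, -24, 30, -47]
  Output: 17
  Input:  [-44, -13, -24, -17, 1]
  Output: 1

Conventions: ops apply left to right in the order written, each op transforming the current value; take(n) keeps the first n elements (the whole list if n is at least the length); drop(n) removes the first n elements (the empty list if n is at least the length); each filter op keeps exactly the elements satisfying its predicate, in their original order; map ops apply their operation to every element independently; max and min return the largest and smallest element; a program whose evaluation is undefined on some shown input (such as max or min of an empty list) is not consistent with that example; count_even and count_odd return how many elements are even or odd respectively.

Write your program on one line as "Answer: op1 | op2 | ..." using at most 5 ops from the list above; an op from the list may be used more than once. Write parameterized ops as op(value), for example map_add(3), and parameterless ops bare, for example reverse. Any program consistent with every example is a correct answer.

sort_asc | drop(2) | take(3) | max

Check, running the answer program on each example:
  [-7, -32, 31, -7] -> [-32, -7, -7, 31] -> [-7, 31] -> [-7, 31] -> 31
  [-50, -4, -2, -5, 25] -> [-50, -5, -4, -2, 25] -> [-4, -2, 25] -> [-4, -2, 25] -> 25
  [-12, 2, 17, -6] -> [-12, -6, 2, 17] -> [2, 17] -> [2, 17] -> 17
  [-22, -4, 17, -24, 30, -47] -> [-47, -24, -22, -4, 17, 30] -> [-22, -4, 17, 30] -> [-22, -4, 17] -> 17
  [-44, -13, -24, -17, 1] -> [-44, -24, -17, -13, 1] -> [-17, -13, 1] -> [-17, -13, 1] -> 1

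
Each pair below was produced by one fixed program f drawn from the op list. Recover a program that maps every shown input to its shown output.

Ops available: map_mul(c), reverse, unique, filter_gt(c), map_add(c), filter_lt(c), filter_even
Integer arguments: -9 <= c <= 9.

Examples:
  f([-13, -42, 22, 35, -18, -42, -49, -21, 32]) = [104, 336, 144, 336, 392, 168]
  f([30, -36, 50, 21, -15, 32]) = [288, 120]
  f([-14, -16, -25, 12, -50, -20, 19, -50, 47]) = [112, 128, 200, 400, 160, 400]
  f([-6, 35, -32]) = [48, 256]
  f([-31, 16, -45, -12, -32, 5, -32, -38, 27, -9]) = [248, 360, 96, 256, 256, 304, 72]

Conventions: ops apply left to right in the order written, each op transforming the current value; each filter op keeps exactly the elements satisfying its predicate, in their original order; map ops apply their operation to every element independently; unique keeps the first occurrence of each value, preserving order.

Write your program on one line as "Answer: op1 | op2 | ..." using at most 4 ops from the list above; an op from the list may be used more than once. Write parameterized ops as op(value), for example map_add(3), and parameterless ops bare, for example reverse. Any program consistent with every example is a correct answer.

reverse | map_mul(-8) | reverse | filter_gt(-6)

Check, running the answer program on each example:
  [-13, -42, 22, 35, -18, -42, -49, -21, 32] -> [32, -21, -49, -42, -18, 35, 22, -42, -13] -> [-256, 168, 392, 336, 144, -280, -176, 336, 104] -> [104, 336, -176, -280, 144, 336, 392, 168, -256] -> [104, 336, 144, 336, 392, 168]
  [30, -36, 50, 21, -15, 32] -> [32, -15, 21, 50, -36, 30] -> [-256, 120, -168, -400, 288, -240] -> [-240, 288, -400, -168, 120, -256] -> [288, 120]
  [-14, -16, -25, 12, -50, -20, 19, -50, 47] -> [47, -50, 19, -20, -50, 12, -25, -16, -14] -> [-376, 400, -152, 160, 400, -96, 200, 128, 112] -> [112, 128, 200, -96, 400, 160, -152, 400, -376] -> [112, 128, 200, 400, 160, 400]
  [-6, 35, -32] -> [-32, 35, -6] -> [256, -280, 48] -> [48, -280, 256] -> [48, 256]
  [-31, 16, -45, -12, -32, 5, -32, -38, 27, -9] -> [-9, 27, -38, -32, 5, -32, -12, -45, 16, -31] -> [72, -216, 304, 256, -40, 256, 96, 360, -128, 248] -> [248, -128, 360, 96, 256, -40, 256, 304, -216, 72] -> [248, 360, 96, 256, 256, 304, 72]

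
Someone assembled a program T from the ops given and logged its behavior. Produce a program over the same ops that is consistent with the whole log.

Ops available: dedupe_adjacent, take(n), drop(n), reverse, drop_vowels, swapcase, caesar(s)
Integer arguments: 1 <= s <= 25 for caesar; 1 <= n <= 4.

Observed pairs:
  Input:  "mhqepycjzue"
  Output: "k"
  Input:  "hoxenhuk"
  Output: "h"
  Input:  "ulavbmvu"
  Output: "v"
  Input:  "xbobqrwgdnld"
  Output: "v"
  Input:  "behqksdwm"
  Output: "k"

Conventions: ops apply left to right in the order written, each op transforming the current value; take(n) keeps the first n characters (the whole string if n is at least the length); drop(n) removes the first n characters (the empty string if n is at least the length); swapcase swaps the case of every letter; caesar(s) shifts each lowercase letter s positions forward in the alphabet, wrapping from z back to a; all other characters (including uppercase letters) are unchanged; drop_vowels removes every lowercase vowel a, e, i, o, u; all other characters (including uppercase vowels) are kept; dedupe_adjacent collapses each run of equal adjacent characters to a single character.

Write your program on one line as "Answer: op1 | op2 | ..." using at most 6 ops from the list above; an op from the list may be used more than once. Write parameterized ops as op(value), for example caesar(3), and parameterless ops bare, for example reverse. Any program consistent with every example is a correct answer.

drop_vowels | caesar(23) | take(3) | drop(2) | caesar(23)

Check, running the answer program on each example:
  "mhqepycjzue" -> "mhqpycjz" -> "jenmvzgw" -> "jen" -> "n" -> "k"
  "hoxenhuk" -> "hxnhk" -> "eukeh" -> "euk" -> "k" -> "h"
  "ulavbmvu" -> "lvbmv" -> "isyjs" -> "isy" -> "y" -> "v"
  "xbobqrwgdnld" -> "xbbqrwgdnld" -> "uyynotdakia" -> "uyy" -> "y" -> "v"
  "behqksdwm" -> "bhqksdwm" -> "yenhpatj" -> "yen" -> "n" -> "k"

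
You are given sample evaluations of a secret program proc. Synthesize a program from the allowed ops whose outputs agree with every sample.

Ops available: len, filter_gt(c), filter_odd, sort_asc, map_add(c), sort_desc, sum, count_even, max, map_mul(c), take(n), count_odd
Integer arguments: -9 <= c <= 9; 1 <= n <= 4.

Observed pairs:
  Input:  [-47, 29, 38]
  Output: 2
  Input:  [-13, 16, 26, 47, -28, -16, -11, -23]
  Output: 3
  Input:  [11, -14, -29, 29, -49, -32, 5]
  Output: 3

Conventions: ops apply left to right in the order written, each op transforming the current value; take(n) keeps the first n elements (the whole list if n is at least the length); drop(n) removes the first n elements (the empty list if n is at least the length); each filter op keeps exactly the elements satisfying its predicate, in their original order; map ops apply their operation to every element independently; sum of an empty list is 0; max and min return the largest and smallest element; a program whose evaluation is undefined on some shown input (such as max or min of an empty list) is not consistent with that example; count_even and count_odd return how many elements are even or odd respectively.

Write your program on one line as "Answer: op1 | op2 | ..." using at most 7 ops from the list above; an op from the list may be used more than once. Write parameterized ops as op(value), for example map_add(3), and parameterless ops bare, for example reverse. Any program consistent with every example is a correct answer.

filter_odd | sort_desc | take(3) | map_mul(7) | map_mul(-8) | len

Check, running the answer program on each example:
  [-47, 29, 38] -> [-47, 29] -> [29, -47] -> [29, -47] -> [203, -329] -> [-1624, 2632] -> 2
  [-13, 16, 26, 47, -28, -16, -11, -23] -> [-13, 47, -11, -23] -> [47, -11, -13, -23] -> [47, -11, -13] -> [329, -77, -91] -> [-2632, 616, 728] -> 3
  [11, -14, -29, 29, -49, -32, 5] -> [11, -29, 29, -49, 5] -> [29, 11, 5, -29, -49] -> [29, 11, 5] -> [203, 77, 35] -> [-1624, -616, -280] -> 3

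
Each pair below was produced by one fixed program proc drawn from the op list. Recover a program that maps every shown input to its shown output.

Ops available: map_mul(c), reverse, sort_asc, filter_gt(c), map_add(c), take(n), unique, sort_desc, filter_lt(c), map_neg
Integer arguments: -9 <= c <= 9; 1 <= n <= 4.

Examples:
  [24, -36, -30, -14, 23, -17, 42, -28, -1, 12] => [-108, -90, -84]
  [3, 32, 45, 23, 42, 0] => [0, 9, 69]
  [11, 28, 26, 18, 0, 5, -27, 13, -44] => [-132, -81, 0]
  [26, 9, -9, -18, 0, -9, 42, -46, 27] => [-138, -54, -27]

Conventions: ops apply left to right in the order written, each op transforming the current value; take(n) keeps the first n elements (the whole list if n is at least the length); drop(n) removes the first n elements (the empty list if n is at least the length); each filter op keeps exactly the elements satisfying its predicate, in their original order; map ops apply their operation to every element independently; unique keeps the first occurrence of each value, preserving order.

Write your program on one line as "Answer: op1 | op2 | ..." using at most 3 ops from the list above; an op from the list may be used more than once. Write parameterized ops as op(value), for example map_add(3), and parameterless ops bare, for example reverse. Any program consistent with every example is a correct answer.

sort_asc | map_mul(3) | take(3)

Check, running the answer program on each example:
  [24, -36, -30, -14, 23, -17, 42, -28, -1, 12] -> [-36, -30, -28, -17, -14, -1, 12, 23, 24, 42] -> [-108, -90, -84, -51, -42, -3, 36, 69, 72, 126] -> [-108, -90, -84]
  [3, 32, 45, 23, 42, 0] -> [0, 3, 23, 32, 42, 45] -> [0, 9, 69, 96, 126, 135] -> [0, 9, 69]
  [11, 28, 26, 18, 0, 5, -27, 13, -44] -> [-44, -27, 0, 5, 11, 13, 18, 26, 28] -> [-132, -81, 0, 15, 33, 39, 54, 78, 84] -> [-132, -81, 0]
  [26, 9, -9, -18, 0, -9, 42, -46, 27] -> [-46, -18, -9, -9, 0, 9, 26, 27, 42] -> [-138, -54, -27, -27, 0, 27, 78, 81, 126] -> [-138, -54, -27]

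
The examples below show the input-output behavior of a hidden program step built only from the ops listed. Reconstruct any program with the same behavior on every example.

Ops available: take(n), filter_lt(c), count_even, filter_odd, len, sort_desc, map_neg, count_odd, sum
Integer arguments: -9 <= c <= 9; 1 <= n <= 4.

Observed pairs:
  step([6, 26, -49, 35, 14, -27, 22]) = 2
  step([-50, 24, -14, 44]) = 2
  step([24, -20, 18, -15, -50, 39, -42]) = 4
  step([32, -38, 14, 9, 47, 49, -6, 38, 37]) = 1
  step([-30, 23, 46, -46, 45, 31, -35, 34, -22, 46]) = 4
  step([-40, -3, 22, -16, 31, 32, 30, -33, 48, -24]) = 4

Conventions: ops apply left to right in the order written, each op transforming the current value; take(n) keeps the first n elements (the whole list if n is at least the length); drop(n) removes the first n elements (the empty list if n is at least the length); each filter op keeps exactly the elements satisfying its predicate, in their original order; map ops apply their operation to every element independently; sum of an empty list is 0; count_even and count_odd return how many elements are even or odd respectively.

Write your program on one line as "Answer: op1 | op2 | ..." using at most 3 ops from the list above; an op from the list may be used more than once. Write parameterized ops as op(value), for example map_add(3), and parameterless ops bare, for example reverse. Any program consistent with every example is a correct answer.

filter_lt(-6) | sort_desc | len

Check, running the answer program on each example:
  [6, 26, -49, 35, 14, -27, 22] -> [-49, -27] -> [-27, -49] -> 2
  [-50, 24, -14, 44] -> [-50, -14] -> [-14, -50] -> 2
  [24, -20, 18, -15, -50, 39, -42] -> [-20, -15, -50, -42] -> [-15, -20, -42, -50] -> 4
  [32, -38, 14, 9, 47, 49, -6, 38, 37] -> [-38] -> [-38] -> 1
  [-30, 23, 46, -46, 45, 31, -35, 34, -22, 46] -> [-30, -46, -35, -22] -> [-22, -30, -35, -46] -> 4
  [-40, -3, 22, -16, 31, 32, 30, -33, 48, -24] -> [-40, -16, -33, -24] -> [-16, -24, -33, -40] -> 4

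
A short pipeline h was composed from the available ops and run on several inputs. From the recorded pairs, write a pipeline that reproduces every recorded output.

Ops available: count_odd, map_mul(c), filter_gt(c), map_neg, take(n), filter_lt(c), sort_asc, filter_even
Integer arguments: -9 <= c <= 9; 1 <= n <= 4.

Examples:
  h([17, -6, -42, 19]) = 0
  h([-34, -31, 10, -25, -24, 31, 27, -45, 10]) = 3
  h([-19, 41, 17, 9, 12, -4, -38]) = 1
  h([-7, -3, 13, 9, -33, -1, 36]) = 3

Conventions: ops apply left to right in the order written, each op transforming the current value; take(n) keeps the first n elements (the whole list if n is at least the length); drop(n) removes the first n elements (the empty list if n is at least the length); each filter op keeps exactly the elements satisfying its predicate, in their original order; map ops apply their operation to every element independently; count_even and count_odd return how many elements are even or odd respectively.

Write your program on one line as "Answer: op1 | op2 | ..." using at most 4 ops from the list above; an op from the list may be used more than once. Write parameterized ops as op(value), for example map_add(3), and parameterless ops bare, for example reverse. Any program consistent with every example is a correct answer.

map_mul(-3) | filter_gt(6) | count_odd

Check, running the answer program on each example:
  [17, -6, -42, 19] -> [-51, 18, 126, -57] -> [18, 126] -> 0
  [-34, -31, 10, -25, -24, 31, 27, -45, 10] -> [102, 93, -30, 75, 72, -93, -81, 135, -30] -> [102, 93, 75, 72, 135] -> 3
  [-19, 41, 17, 9, 12, -4, -38] -> [57, -123, -51, -27, -36, 12, 114] -> [57, 12, 114] -> 1
  [-7, -3, 13, 9, -33, -1, 36] -> [21, 9, -39, -27, 99, 3, -108] -> [21, 9, 99] -> 3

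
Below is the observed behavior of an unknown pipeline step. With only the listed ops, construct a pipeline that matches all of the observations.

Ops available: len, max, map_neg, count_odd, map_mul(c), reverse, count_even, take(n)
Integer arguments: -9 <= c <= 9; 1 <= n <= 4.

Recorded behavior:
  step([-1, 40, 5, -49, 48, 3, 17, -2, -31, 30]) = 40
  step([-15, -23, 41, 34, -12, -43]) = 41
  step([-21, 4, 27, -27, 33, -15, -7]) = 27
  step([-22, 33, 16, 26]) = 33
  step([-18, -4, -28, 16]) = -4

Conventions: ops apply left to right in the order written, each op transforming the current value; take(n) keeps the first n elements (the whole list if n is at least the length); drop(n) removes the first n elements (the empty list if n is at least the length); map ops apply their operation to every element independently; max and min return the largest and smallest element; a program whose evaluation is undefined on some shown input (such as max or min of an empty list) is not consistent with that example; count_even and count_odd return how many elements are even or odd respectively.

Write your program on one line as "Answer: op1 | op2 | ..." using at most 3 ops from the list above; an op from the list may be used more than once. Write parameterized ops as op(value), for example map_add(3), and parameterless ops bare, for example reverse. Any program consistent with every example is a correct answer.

take(3) | max

Check, running the answer program on each example:
  [-1, 40, 5, -49, 48, 3, 17, -2, -31, 30] -> [-1, 40, 5] -> 40
  [-15, -23, 41, 34, -12, -43] -> [-15, -23, 41] -> 41
  [-21, 4, 27, -27, 33, -15, -7] -> [-21, 4, 27] -> 27
  [-22, 33, 16, 26] -> [-22, 33, 16] -> 33
  [-18, -4, -28, 16] -> [-18, -4, -28] -> -4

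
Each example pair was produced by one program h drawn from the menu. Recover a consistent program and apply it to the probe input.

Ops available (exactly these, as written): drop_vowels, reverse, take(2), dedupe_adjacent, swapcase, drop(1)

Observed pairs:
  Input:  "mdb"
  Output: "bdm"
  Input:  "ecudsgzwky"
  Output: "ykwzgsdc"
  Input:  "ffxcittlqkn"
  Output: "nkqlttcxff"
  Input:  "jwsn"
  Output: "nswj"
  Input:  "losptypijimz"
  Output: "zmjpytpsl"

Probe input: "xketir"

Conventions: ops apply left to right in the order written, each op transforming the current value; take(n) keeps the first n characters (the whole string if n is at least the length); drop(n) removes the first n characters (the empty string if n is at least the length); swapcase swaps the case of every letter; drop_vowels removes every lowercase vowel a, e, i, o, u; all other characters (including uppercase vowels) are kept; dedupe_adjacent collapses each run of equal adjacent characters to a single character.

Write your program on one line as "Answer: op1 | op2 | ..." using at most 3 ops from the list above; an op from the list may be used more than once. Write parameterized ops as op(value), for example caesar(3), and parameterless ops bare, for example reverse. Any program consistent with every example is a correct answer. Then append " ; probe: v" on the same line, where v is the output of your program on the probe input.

drop_vowels | reverse ; probe: "rtkx"

Check, running the answer program on each example:
  "mdb" -> "mdb" -> "bdm"
  "ecudsgzwky" -> "cdsgzwky" -> "ykwzgsdc"
  "ffxcittlqkn" -> "ffxcttlqkn" -> "nkqlttcxff"
  "jwsn" -> "jwsn" -> "nswj"
  "losptypijimz" -> "lsptypjmz" -> "zmjpytpsl"
  probe: "xketir" -> "xktr" -> "rtkx"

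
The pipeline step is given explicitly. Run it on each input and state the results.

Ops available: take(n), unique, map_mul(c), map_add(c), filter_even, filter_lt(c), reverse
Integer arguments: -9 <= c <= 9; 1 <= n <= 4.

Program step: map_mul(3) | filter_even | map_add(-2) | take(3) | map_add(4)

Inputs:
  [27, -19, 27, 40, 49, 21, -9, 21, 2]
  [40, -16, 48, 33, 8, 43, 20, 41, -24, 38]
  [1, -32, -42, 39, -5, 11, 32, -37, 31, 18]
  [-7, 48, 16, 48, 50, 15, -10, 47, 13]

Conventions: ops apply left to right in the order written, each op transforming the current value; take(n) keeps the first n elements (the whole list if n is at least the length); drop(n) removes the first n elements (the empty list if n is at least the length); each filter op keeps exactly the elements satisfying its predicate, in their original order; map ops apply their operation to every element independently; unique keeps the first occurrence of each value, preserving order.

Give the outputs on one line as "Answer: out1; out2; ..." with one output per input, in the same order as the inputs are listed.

Execution, op by op:
  [27, -19, 27, 40, 49, 21, -9, 21, 2] -> [81, -57, 81, 120, 147, 63, -27, 63, 6] -> [120, 6] -> [118, 4] -> [118, 4] -> [122, 8]
  [40, -16, 48, 33, 8, 43, 20, 41, -24, 38] -> [120, -48, 144, 99, 24, 129, 60, 123, -72, 114] -> [120, -48, 144, 24, 60, -72, 114] -> [118, -50, 142, 22, 58, -74, 112] -> [118, -50, 142] -> [122, -46, 146]
  [1, -32, -42, 39, -5, 11, 32, -37, 31, 18] -> [3, -96, -126, 117, -15, 33, 96, -111, 93, 54] -> [-96, -126, 96, 54] -> [-98, -128, 94, 52] -> [-98, -128, 94] -> [-94, -124, 98]
  [-7, 48, 16, 48, 50, 15, -10, 47, 13] -> [-21, 144, 48, 144, 150, 45, -30, 141, 39] -> [144, 48, 144, 150, -30] -> [142, 46, 142, 148, -32] -> [142, 46, 142] -> [146, 50, 146]

[122, 8]; [122, -46, 146]; [-94, -124, 98]; [146, 50, 146]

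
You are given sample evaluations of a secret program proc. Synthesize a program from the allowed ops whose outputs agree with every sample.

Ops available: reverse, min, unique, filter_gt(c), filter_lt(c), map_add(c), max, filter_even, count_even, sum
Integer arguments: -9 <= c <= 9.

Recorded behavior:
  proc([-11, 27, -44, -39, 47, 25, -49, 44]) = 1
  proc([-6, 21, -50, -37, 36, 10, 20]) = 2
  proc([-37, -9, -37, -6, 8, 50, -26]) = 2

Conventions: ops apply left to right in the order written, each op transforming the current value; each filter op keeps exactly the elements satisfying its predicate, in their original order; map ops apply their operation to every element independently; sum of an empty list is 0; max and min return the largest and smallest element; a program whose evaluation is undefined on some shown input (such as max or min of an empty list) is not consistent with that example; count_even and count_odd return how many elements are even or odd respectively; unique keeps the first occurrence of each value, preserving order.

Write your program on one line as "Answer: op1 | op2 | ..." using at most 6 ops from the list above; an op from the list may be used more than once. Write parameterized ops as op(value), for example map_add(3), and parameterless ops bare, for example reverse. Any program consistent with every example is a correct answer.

reverse | unique | filter_lt(2) | reverse | count_even

Check, running the answer program on each example:
  [-11, 27, -44, -39, 47, 25, -49, 44] -> [44, -49, 25, 47, -39, -44, 27, -11] -> [44, -49, 25, 47, -39, -44, 27, -11] -> [-49, -39, -44, -11] -> [-11, -44, -39, -49] -> 1
  [-6, 21, -50, -37, 36, 10, 20] -> [20, 10, 36, -37, -50, 21, -6] -> [20, 10, 36, -37, -50, 21, -6] -> [-37, -50, -6] -> [-6, -50, -37] -> 2
  [-37, -9, -37, -6, 8, 50, -26] -> [-26, 50, 8, -6, -37, -9, -37] -> [-26, 50, 8, -6, -37, -9] -> [-26, -6, -37, -9] -> [-9, -37, -6, -26] -> 2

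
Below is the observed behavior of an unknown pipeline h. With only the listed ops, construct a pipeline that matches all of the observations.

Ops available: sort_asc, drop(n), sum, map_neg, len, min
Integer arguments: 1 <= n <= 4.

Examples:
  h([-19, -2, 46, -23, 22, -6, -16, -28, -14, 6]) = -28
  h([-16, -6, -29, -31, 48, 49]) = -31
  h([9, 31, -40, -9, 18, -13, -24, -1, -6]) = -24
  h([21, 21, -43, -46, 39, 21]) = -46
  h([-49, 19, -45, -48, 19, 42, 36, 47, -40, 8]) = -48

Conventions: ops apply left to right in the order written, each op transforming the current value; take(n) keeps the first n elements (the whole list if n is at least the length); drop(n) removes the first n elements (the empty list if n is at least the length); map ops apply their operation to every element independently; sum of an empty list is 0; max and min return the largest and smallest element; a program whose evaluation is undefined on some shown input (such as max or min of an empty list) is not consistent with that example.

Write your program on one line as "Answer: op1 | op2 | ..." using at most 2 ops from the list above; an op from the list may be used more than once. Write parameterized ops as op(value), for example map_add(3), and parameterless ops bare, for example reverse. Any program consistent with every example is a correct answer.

drop(3) | min

Check, running the answer program on each example:
  [-19, -2, 46, -23, 22, -6, -16, -28, -14, 6] -> [-23, 22, -6, -16, -28, -14, 6] -> -28
  [-16, -6, -29, -31, 48, 49] -> [-31, 48, 49] -> -31
  [9, 31, -40, -9, 18, -13, -24, -1, -6] -> [-9, 18, -13, -24, -1, -6] -> -24
  [21, 21, -43, -46, 39, 21] -> [-46, 39, 21] -> -46
  [-49, 19, -45, -48, 19, 42, 36, 47, -40, 8] -> [-48, 19, 42, 36, 47, -40, 8] -> -48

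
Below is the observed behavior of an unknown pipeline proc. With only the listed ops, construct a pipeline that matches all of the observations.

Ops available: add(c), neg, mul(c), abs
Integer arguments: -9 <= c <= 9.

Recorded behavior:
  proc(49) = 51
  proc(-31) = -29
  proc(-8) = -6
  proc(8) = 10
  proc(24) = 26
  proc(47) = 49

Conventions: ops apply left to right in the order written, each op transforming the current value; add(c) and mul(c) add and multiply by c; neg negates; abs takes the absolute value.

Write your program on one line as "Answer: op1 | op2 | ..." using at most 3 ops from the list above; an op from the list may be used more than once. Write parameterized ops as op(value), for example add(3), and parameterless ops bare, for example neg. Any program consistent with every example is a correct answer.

add(-9) | add(4) | add(7)

Check, running the answer program on each example:
  49 -> 40 -> 44 -> 51
  -31 -> -40 -> -36 -> -29
  -8 -> -17 -> -13 -> -6
  8 -> -1 -> 3 -> 10
  24 -> 15 -> 19 -> 26
  47 -> 38 -> 42 -> 49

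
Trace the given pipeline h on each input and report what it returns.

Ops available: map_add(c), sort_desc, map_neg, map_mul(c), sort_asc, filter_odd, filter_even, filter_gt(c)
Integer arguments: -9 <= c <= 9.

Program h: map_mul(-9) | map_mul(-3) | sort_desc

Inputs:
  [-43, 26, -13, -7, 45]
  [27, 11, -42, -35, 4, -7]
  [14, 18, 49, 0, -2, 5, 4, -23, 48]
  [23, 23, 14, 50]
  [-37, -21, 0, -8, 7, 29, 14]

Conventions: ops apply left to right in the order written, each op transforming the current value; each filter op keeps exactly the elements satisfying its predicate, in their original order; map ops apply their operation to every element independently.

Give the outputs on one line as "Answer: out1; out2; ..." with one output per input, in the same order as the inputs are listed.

Execution, op by op:
  [-43, 26, -13, -7, 45] -> [387, -234, 117, 63, -405] -> [-1161, 702, -351, -189, 1215] -> [1215, 702, -189, -351, -1161]
  [27, 11, -42, -35, 4, -7] -> [-243, -99, 378, 315, -36, 63] -> [729, 297, -1134, -945, 108, -189] -> [729, 297, 108, -189, -945, -1134]
  [14, 18, 49, 0, -2, 5, 4, -23, 48] -> [-126, -162, -441, 0, 18, -45, -36, 207, -432] -> [378, 486, 1323, 0, -54, 135, 108, -621, 1296] -> [1323, 1296, 486, 378, 135, 108, 0, -54, -621]
  [23, 23, 14, 50] -> [-207, -207, -126, -450] -> [621, 621, 378, 1350] -> [1350, 621, 621, 378]
  [-37, -21, 0, -8, 7, 29, 14] -> [333, 189, 0, 72, -63, -261, -126] -> [-999, -567, 0, -216, 189, 783, 378] -> [783, 378, 189, 0, -216, -567, -999]

[1215, 702, -189, -351, -1161]; [729, 297, 108, -189, -945, -1134]; [1323, 1296, 486, 378, 135, 108, 0, -54, -621]; [1350, 621, 621, 378]; [783, 378, 189, 0, -216, -567, -999]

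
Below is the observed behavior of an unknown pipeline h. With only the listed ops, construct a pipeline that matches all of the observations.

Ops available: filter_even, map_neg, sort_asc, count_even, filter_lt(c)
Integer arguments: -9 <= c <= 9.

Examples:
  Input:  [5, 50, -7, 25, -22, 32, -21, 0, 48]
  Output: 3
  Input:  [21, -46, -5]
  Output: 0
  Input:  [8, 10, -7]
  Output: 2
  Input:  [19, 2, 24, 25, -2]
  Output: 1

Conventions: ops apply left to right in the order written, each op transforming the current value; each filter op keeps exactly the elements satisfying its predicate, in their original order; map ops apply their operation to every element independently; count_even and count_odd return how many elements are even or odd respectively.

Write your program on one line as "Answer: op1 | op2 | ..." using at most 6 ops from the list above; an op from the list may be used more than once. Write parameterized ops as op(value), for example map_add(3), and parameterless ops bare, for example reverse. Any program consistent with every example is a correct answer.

map_neg | filter_lt(1) | filter_lt(-7) | filter_even | count_even

Check, running the answer program on each example:
  [5, 50, -7, 25, -22, 32, -21, 0, 48] -> [-5, -50, 7, -25, 22, -32, 21, 0, -48] -> [-5, -50, -25, -32, 0, -48] -> [-50, -25, -32, -48] -> [-50, -32, -48] -> 3
  [21, -46, -5] -> [-21, 46, 5] -> [-21] -> [-21] -> [] -> 0
  [8, 10, -7] -> [-8, -10, 7] -> [-8, -10] -> [-8, -10] -> [-8, -10] -> 2
  [19, 2, 24, 25, -2] -> [-19, -2, -24, -25, 2] -> [-19, -2, -24, -25] -> [-19, -24, -25] -> [-24] -> 1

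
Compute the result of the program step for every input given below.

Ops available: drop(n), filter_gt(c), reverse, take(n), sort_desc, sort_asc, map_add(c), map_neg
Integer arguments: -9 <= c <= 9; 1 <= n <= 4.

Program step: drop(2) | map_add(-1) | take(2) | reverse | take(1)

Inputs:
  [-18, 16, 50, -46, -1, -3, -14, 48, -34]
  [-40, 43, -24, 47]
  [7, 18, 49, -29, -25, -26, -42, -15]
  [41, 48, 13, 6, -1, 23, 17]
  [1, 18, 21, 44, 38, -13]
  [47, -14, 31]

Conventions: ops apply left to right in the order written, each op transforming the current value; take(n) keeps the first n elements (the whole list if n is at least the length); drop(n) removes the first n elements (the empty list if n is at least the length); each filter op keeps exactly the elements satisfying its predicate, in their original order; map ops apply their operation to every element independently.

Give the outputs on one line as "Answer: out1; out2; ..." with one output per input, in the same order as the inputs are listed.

Execution, op by op:
  [-18, 16, 50, -46, -1, -3, -14, 48, -34] -> [50, -46, -1, -3, -14, 48, -34] -> [49, -47, -2, -4, -15, 47, -35] -> [49, -47] -> [-47, 49] -> [-47]
  [-40, 43, -24, 47] -> [-24, 47] -> [-25, 46] -> [-25, 46] -> [46, -25] -> [46]
  [7, 18, 49, -29, -25, -26, -42, -15] -> [49, -29, -25, -26, -42, -15] -> [48, -30, -26, -27, -43, -16] -> [48, -30] -> [-30, 48] -> [-30]
  [41, 48, 13, 6, -1, 23, 17] -> [13, 6, -1, 23, 17] -> [12, 5, -2, 22, 16] -> [12, 5] -> [5, 12] -> [5]
  [1, 18, 21, 44, 38, -13] -> [21, 44, 38, -13] -> [20, 43, 37, -14] -> [20, 43] -> [43, 20] -> [43]
  [47, -14, 31] -> [31] -> [30] -> [30] -> [30] -> [30]

[-47]; [46]; [-30]; [5]; [43]; [30]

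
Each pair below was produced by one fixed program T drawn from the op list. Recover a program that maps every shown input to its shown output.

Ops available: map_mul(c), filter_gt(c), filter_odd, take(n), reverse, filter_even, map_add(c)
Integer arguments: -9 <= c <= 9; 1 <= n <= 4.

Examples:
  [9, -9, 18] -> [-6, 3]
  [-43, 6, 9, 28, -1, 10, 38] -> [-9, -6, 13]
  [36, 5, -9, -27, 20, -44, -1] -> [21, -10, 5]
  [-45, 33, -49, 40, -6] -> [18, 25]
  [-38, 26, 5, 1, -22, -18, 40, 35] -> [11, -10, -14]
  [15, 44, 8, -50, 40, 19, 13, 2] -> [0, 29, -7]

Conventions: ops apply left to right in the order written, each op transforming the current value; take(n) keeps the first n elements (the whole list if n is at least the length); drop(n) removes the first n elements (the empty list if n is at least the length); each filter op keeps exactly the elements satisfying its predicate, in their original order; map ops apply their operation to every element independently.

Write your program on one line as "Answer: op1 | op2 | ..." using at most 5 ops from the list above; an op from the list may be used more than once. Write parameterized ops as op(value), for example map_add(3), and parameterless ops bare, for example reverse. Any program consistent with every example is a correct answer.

filter_gt(-2) | map_add(-6) | map_add(-9) | take(3)

Check, running the answer program on each example:
  [9, -9, 18] -> [9, 18] -> [3, 12] -> [-6, 3] -> [-6, 3]
  [-43, 6, 9, 28, -1, 10, 38] -> [6, 9, 28, -1, 10, 38] -> [0, 3, 22, -7, 4, 32] -> [-9, -6, 13, -16, -5, 23] -> [-9, -6, 13]
  [36, 5, -9, -27, 20, -44, -1] -> [36, 5, 20, -1] -> [30, -1, 14, -7] -> [21, -10, 5, -16] -> [21, -10, 5]
  [-45, 33, -49, 40, -6] -> [33, 40] -> [27, 34] -> [18, 25] -> [18, 25]
  [-38, 26, 5, 1, -22, -18, 40, 35] -> [26, 5, 1, 40, 35] -> [20, -1, -5, 34, 29] -> [11, -10, -14, 25, 20] -> [11, -10, -14]
  [15, 44, 8, -50, 40, 19, 13, 2] -> [15, 44, 8, 40, 19, 13, 2] -> [9, 38, 2, 34, 13, 7, -4] -> [0, 29, -7, 25, 4, -2, -13] -> [0, 29, -7]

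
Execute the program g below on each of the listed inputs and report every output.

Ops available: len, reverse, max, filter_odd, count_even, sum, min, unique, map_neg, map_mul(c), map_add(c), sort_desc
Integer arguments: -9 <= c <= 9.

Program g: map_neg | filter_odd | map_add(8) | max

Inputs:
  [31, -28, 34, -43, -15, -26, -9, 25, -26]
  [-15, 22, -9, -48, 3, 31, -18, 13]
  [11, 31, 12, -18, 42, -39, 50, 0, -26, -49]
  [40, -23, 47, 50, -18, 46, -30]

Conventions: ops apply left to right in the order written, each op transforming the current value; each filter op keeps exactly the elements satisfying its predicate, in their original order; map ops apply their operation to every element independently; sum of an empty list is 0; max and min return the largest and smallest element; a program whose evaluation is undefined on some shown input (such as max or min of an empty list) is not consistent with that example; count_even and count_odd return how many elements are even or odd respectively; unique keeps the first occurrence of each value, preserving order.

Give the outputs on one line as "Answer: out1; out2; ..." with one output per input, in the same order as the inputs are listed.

51; 23; 57; 31

Execution, op by op:
  [31, -28, 34, -43, -15, -26, -9, 25, -26] -> [-31, 28, -34, 43, 15, 26, 9, -25, 26] -> [-31, 43, 15, 9, -25] -> [-23, 51, 23, 17, -17] -> 51
  [-15, 22, -9, -48, 3, 31, -18, 13] -> [15, -22, 9, 48, -3, -31, 18, -13] -> [15, 9, -3, -31, -13] -> [23, 17, 5, -23, -5] -> 23
  [11, 31, 12, -18, 42, -39, 50, 0, -26, -49] -> [-11, -31, -12, 18, -42, 39, -50, 0, 26, 49] -> [-11, -31, 39, 49] -> [-3, -23, 47, 57] -> 57
  [40, -23, 47, 50, -18, 46, -30] -> [-40, 23, -47, -50, 18, -46, 30] -> [23, -47] -> [31, -39] -> 31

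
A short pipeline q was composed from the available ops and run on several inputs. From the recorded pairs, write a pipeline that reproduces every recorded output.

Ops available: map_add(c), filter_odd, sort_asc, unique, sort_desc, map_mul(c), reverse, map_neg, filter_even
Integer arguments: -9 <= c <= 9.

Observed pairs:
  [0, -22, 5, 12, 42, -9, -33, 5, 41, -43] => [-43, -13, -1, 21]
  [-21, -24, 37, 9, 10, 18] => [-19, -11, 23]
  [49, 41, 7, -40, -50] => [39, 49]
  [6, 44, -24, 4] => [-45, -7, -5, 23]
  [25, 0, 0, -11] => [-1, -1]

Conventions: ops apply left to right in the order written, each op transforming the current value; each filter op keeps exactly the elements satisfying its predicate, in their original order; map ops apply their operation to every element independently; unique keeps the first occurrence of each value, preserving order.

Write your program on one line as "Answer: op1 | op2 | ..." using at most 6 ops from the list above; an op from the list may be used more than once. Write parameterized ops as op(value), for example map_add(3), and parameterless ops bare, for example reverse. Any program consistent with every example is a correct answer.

reverse | filter_even | map_add(1) | map_neg | sort_asc

Check, running the answer program on each example:
  [0, -22, 5, 12, 42, -9, -33, 5, 41, -43] -> [-43, 41, 5, -33, -9, 42, 12, 5, -22, 0] -> [42, 12, -22, 0] -> [43, 13, -21, 1] -> [-43, -13, 21, -1] -> [-43, -13, -1, 21]
  [-21, -24, 37, 9, 10, 18] -> [18, 10, 9, 37, -24, -21] -> [18, 10, -24] -> [19, 11, -23] -> [-19, -11, 23] -> [-19, -11, 23]
  [49, 41, 7, -40, -50] -> [-50, -40, 7, 41, 49] -> [-50, -40] -> [-49, -39] -> [49, 39] -> [39, 49]
  [6, 44, -24, 4] -> [4, -24, 44, 6] -> [4, -24, 44, 6] -> [5, -23, 45, 7] -> [-5, 23, -45, -7] -> [-45, -7, -5, 23]
  [25, 0, 0, -11] -> [-11, 0, 0, 25] -> [0, 0] -> [1, 1] -> [-1, -1] -> [-1, -1]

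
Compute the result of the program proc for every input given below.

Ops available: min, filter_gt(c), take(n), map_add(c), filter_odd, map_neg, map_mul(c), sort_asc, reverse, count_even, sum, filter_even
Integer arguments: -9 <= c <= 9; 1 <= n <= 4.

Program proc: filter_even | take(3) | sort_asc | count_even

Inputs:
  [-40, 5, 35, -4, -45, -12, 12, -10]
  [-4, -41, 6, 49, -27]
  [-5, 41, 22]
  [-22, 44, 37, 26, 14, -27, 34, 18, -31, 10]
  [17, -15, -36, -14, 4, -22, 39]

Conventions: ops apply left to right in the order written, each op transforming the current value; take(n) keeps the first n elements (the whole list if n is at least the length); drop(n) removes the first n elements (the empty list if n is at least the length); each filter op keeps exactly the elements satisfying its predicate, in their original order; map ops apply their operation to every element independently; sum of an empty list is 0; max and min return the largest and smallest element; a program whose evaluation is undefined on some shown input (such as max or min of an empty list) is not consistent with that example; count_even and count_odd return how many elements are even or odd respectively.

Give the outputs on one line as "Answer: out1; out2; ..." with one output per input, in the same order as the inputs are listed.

Execution, op by op:
  [-40, 5, 35, -4, -45, -12, 12, -10] -> [-40, -4, -12, 12, -10] -> [-40, -4, -12] -> [-40, -12, -4] -> 3
  [-4, -41, 6, 49, -27] -> [-4, 6] -> [-4, 6] -> [-4, 6] -> 2
  [-5, 41, 22] -> [22] -> [22] -> [22] -> 1
  [-22, 44, 37, 26, 14, -27, 34, 18, -31, 10] -> [-22, 44, 26, 14, 34, 18, 10] -> [-22, 44, 26] -> [-22, 26, 44] -> 3
  [17, -15, -36, -14, 4, -22, 39] -> [-36, -14, 4, -22] -> [-36, -14, 4] -> [-36, -14, 4] -> 3

3; 2; 1; 3; 3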